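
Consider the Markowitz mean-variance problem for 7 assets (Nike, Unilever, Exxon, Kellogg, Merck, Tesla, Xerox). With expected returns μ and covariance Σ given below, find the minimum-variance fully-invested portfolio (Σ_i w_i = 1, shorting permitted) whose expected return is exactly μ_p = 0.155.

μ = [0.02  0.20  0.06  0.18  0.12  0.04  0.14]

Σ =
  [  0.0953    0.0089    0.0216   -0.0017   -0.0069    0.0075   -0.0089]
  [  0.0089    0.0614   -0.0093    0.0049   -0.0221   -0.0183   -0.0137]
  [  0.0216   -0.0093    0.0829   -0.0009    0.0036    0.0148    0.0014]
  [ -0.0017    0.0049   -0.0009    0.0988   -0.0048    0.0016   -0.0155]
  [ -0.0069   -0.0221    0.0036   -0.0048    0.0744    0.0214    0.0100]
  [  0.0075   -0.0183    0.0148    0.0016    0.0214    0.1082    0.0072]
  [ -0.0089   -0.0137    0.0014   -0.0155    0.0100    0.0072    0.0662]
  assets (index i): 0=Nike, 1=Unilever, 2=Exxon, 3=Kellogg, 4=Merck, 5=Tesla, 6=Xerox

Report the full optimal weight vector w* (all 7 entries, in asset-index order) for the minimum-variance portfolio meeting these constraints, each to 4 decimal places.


0.0008  0.3454  0.0750  0.1525  0.1846  0.0204  0.2214

g=Σ⁻¹μ = [0.0059  5.0115  1.0858  2.2125  2.6765  0.2926  3.2117]
h=Σ⁻¹𝟙 = [8.3327  29.1358  10.9201  13.0832  18.3144  6.8471  21.5767]
a=μᵀg=2.248322  b=𝟙ᵀg=14.496353  c=𝟙ᵀh=108.210059  D=ac−b²=33.146827
λ₁=(c·0.155−b)/D = (108.210059·0.155−14.496353)/33.146827 = 0.068670
λ₂=(a−b·0.155)/D = (2.248322−14.496353·0.155)/33.146827 = 0.000042
w* = 0.068670·g + 0.000042·h:
  w_0 = 0.068670·0.0059 + 0.000042·8.3327 = 0.0008  (Nike)
  w_1 = 0.068670·5.0115 + 0.000042·29.1358 = 0.3454  (Unilever)
  w_2 = 0.068670·1.0858 + 0.000042·10.9201 = 0.0750  (Exxon)
  w_3 = 0.068670·2.2125 + 0.000042·13.0832 = 0.1525  (Kellogg)
  w_4 = 0.068670·2.6765 + 0.000042·18.3144 = 0.1846  (Merck)
  w_5 = 0.068670·0.2926 + 0.000042·6.8471 = 0.0204  (Tesla)
  w_6 = 0.068670·3.2117 + 0.000042·21.5767 = 0.2214  (Xerox)
Σw_i=1.0000  μᵀw=0.1550
σ²=wᵀΣw=λ₁·μ_p+λ₂ = 0.068670·0.155 + 0.000042 = 0.010686 ≈ 0.0107


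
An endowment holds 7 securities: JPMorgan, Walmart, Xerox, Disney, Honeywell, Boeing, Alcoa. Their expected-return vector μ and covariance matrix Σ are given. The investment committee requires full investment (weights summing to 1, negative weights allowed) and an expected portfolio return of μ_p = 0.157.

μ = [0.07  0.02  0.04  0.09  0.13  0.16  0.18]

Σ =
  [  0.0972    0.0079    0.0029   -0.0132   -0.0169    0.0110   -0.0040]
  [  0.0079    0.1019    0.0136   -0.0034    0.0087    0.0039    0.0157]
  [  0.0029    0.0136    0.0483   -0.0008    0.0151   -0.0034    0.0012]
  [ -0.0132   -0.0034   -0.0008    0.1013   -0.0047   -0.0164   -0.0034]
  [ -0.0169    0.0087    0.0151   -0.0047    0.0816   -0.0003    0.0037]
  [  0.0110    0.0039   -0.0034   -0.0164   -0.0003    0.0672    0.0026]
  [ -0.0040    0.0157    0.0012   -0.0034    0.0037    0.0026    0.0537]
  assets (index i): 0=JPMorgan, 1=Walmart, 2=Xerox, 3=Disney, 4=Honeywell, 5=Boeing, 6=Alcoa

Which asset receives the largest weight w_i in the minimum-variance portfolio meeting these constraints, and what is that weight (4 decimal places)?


x=Σ⁻¹μ = [1.1432  -0.6919  0.5252  1.6263  1.7513  2.5303  3.4874]
y=Σ⁻¹𝟙 = [12.5537  2.7886  16.5111  15.5657  11.6552  16.6637  17.7485]
a=μᵀx=1.493831  b=𝟙ᵀx=10.371994  c=𝟙ᵀy=93.486579  D=ac−b²=32.074943
λ₁=(c·0.157−b)/D = (93.486579·0.157−10.371994)/32.074943 = 0.134229
λ₂=(a−b·0.157)/D = (1.493831−10.371994·0.157)/32.074943 = -0.004196
w* = 0.134229·x + -0.004196·y:
  w_0 = 0.134229·1.1432 + -0.004196·12.5537 = 0.1008  (JPMorgan)
  w_1 = 0.134229·-0.6919 + -0.004196·2.7886 = -0.1046  (Walmart)
  w_2 = 0.134229·0.5252 + -0.004196·16.5111 = 0.0012  (Xerox)
  w_3 = 0.134229·1.6263 + -0.004196·15.5657 = 0.1530  (Disney)
  w_4 = 0.134229·1.7513 + -0.004196·11.6552 = 0.1862  (Honeywell)
  w_5 = 0.134229·2.5303 + -0.004196·16.6637 = 0.2697  (Boeing)
  w_6 = 0.134229·3.4874 + -0.004196·17.7485 = 0.3937  (Alcoa)
Σw_i=1.0000  μᵀw=0.1570
σ²=wᵀΣw=λ₁·μ_p+λ₂ = 0.134229·0.157 + -0.004196 = 0.016878 ≈ 0.0169

Alcoa (0.3937)


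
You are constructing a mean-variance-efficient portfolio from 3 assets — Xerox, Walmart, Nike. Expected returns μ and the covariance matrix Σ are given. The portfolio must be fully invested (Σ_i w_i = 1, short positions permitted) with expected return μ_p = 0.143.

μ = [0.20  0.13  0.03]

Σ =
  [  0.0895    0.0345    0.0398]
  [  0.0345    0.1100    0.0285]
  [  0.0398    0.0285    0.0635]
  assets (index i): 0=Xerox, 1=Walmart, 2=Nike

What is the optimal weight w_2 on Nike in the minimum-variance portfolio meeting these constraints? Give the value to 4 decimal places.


0.2197

g=Σ⁻¹μ = [2.6132  0.7516  -1.5028]
h=Σ⁻¹𝟙 = [4.5197  4.8966  10.7176]
a=μᵀg=0.575260  b=𝟙ᵀg=1.862011  c=𝟙ᵀh=20.133785  D=ac−b²=8.115068
λ₁=(c·0.143−b)/D = (20.133785·0.143−1.862011)/8.115068 = 0.125337
λ₂=(a−b·0.143)/D = (0.575260−1.862011·0.143)/8.115068 = 0.038076
w* = 0.125337·g + 0.038076·h:
  w_0 = 0.125337·2.6132 + 0.038076·4.5197 = 0.4996  (Xerox)
  w_1 = 0.125337·0.7516 + 0.038076·4.8966 = 0.2806  (Walmart)
  w_2 = 0.125337·-1.5028 + 0.038076·10.7176 = 0.2197  (Nike)
Σw_i=1.0000  μᵀw=0.1430
σ²=wᵀΣw=λ₁·μ_p+λ₂ = 0.125337·0.143 + 0.038076 = 0.056000 ≈ 0.0560


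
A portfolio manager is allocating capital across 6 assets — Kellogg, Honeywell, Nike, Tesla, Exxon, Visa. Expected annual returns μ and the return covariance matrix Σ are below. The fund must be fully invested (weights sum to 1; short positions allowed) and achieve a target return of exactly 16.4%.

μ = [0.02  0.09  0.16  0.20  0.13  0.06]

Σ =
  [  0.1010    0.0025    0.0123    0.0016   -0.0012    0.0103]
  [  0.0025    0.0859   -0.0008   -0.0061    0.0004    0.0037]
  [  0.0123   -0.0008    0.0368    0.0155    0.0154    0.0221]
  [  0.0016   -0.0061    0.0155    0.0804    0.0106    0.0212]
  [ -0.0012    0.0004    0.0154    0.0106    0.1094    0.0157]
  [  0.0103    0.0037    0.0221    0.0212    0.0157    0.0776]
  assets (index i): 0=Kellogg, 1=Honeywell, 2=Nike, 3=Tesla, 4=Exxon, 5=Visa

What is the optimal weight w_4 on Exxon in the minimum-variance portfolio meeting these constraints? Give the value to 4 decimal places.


0.0911

p=Σ⁻¹μ = [-0.2376  1.2788  4.0022  2.0228  0.5745  -1.0649]
q=Σ⁻¹𝟙 = [7.1036  12.0331  17.4491  8.3276  5.4786  3.0171]
a=μᵀp=1.166029  b=𝟙ᵀp=6.575666  c=𝟙ᵀq=53.409094  D=ac−b²=19.037175
λ₁=(c·0.164−b)/D = (53.409094·0.164−6.575666)/19.037175 = 0.114693
λ₂=(a−b·0.164)/D = (1.166029−6.575666·0.164)/19.037175 = 0.004603
w* = 0.114693·p + 0.004603·q:
  w_0 = 0.114693·-0.2376 + 0.004603·7.1036 = 0.0054  (Kellogg)
  w_1 = 0.114693·1.2788 + 0.004603·12.0331 = 0.2020  (Honeywell)
  w_2 = 0.114693·4.0022 + 0.004603·17.4491 = 0.5393  (Nike)
  w_3 = 0.114693·2.0228 + 0.004603·8.3276 = 0.2703  (Tesla)
  w_4 = 0.114693·0.5745 + 0.004603·5.4786 = 0.0911  (Exxon)
  w_5 = 0.114693·-1.0649 + 0.004603·3.0171 = -0.1082  (Visa)
Σw_i=1.0000  μᵀw=0.1640
σ²=wᵀΣw=λ₁·μ_p+λ₂ = 0.114693·0.164 + 0.004603 = 0.023412 ≈ 0.0234


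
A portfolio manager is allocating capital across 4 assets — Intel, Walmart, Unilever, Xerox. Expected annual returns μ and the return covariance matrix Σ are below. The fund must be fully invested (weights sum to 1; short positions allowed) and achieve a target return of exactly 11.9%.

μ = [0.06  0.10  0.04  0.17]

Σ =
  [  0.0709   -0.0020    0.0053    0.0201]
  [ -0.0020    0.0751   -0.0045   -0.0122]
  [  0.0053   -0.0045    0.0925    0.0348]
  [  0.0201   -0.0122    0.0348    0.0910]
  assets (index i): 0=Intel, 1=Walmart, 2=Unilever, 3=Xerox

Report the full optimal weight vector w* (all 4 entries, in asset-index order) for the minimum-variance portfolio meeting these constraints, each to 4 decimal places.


g=Σ⁻¹μ = [0.3092  1.6692  -0.3100  2.1422]
h=Σ⁻¹𝟙 = [11.8548  15.3065  8.1238  7.3159]
a=μᵀg=0.537243  b=𝟙ᵀg=3.810602  c=𝟙ᵀh=42.601114  D=ac−b²=8.366443
λ₁=(c·0.119−b)/D = (42.601114·0.119−3.810602)/8.366443 = 0.150474
λ₂=(a−b·0.119)/D = (0.537243−3.810602·0.119)/8.366443 = 0.010014
w* = 0.150474·g + 0.010014·h:
  w_0 = 0.150474·0.3092 + 0.010014·11.8548 = 0.1652  (Intel)
  w_1 = 0.150474·1.6692 + 0.010014·15.3065 = 0.4045  (Walmart)
  w_2 = 0.150474·-0.3100 + 0.010014·8.1238 = 0.0347  (Unilever)
  w_3 = 0.150474·2.1422 + 0.010014·7.3159 = 0.3956  (Xerox)
Σw_i=1.0000  μᵀw=0.1190
σ²=wᵀΣw=λ₁·μ_p+λ₂ = 0.150474·0.119 + 0.010014 = 0.027920 ≈ 0.0279

0.1652  0.4045  0.0347  0.3956


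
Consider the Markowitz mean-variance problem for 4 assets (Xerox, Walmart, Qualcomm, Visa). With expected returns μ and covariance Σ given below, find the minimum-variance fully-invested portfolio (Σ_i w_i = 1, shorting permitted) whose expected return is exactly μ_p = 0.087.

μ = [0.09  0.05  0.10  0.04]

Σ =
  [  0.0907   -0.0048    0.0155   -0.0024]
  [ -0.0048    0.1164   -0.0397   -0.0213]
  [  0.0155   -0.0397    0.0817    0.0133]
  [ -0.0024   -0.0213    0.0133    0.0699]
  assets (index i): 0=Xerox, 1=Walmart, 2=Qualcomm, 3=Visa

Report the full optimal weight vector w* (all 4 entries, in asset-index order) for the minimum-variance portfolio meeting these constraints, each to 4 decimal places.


0.2637  0.2360  0.5243  -0.0240

u=Σ⁻¹μ = [0.8117  1.0915  1.4948  0.6483]
v=Σ⁻¹𝟙 = [9.6338  17.6157  16.2178  16.9190]
a=μᵀu=0.303047  b=𝟙ᵀu=4.046366  c=𝟙ᵀv=60.386277  D=ac−b²=1.926791
λ₁=(c·0.087−b)/D = (60.386277·0.087−4.046366)/1.926791 = 0.626555
λ₂=(a−b·0.087)/D = (0.303047−4.046366·0.087)/1.926791 = -0.025424
w* = 0.626555·u + -0.025424·v:
  w_0 = 0.626555·0.8117 + -0.025424·9.6338 = 0.2637  (Xerox)
  w_1 = 0.626555·1.0915 + -0.025424·17.6157 = 0.2360  (Walmart)
  w_2 = 0.626555·1.4948 + -0.025424·16.2178 = 0.5243  (Qualcomm)
  w_3 = 0.626555·0.6483 + -0.025424·16.9190 = -0.0240  (Visa)
Σw_i=1.0000  μᵀw=0.0870
σ²=wᵀΣw=λ₁·μ_p+λ₂ = 0.626555·0.087 + -0.025424 = 0.029086 ≈ 0.0291


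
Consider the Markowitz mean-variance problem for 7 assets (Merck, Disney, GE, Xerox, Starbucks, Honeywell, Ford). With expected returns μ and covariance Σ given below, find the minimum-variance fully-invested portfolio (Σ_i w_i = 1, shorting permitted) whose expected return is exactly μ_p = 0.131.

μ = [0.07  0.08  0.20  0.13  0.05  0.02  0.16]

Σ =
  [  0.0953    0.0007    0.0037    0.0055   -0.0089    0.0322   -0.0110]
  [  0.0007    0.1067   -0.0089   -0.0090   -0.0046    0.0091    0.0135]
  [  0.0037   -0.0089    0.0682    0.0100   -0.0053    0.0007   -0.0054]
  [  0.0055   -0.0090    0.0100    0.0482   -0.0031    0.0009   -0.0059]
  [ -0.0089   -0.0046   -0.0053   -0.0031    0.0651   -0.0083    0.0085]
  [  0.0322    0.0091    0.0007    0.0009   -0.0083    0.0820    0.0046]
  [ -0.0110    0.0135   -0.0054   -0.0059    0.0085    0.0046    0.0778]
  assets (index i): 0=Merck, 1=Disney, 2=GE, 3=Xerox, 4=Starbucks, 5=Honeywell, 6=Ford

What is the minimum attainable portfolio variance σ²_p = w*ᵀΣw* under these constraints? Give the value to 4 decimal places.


0.0120

p=Σ⁻¹μ = [0.9352  0.9735  2.9021  2.5233  0.9774  -0.3153  2.3245]
q=Σ⁻¹𝟙 = [8.9934  10.8975  14.8493  21.2496  19.0370  8.3309  12.3038]
a=μᵀp=1.466281  b=𝟙ᵀp=10.320717  c=𝟙ᵀq=95.661525  D=ac−b²=33.749494
λ₁=(c·0.131−b)/D = (95.661525·0.131−10.320717)/33.749494 = 0.065510
λ₂=(a−b·0.131)/D = (1.466281−10.320717·0.131)/33.749494 = 0.003386
w* = 0.065510·p + 0.003386·q:
  w_0 = 0.065510·0.9352 + 0.003386·8.9934 = 0.0917  (Merck)
  w_1 = 0.065510·0.9735 + 0.003386·10.8975 = 0.1007  (Disney)
  w_2 = 0.065510·2.9021 + 0.003386·14.8493 = 0.2404  (GE)
  w_3 = 0.065510·2.5233 + 0.003386·21.2496 = 0.2373  (Xerox)
  w_4 = 0.065510·0.9774 + 0.003386·19.0370 = 0.1285  (Starbucks)
  w_5 = 0.065510·-0.3153 + 0.003386·8.3309 = 0.0076  (Honeywell)
  w_6 = 0.065510·2.3245 + 0.003386·12.3038 = 0.1939  (Ford)
Σw_i=1.0000  μᵀw=0.1310
σ²=wᵀΣw=λ₁·μ_p+λ₂ = 0.065510·0.131 + 0.003386 = 0.011968 ≈ 0.0120


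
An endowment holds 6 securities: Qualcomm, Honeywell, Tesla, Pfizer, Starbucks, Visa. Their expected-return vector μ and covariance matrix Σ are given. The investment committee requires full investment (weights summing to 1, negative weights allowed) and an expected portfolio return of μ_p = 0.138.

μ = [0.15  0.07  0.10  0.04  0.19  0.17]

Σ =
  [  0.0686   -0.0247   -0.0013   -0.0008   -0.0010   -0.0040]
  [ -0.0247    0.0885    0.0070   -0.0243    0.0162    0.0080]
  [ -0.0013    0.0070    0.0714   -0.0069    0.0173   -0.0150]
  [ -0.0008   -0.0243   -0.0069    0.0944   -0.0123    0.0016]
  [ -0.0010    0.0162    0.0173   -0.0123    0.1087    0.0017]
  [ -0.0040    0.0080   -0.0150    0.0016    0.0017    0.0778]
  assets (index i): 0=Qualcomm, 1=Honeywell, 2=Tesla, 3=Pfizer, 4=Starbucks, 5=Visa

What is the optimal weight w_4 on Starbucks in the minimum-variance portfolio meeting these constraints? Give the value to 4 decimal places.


u=Σ⁻¹μ = [2.8473  1.2619  1.6035  1.0318  1.4092  2.4589]
v=Σ⁻¹𝟙 = [22.7732  18.7512  15.9308  17.2850  5.8053  14.6854]
a=μᵀu=1.402799  b=𝟙ᵀu=10.612563  c=𝟙ᵀv=95.230836  D=ac−b²=20.963226
λ₁=(c·0.138−b)/D = (95.230836·0.138−10.612563)/20.963226 = 0.120654
λ₂=(a−b·0.138)/D = (1.402799−10.612563·0.138)/20.963226 = -0.002945
w* = 0.120654·u + -0.002945·v:
  w_0 = 0.120654·2.8473 + -0.002945·22.7732 = 0.2765  (Qualcomm)
  w_1 = 0.120654·1.2619 + -0.002945·18.7512 = 0.0970  (Honeywell)
  w_2 = 0.120654·1.6035 + -0.002945·15.9308 = 0.1466  (Tesla)
  w_3 = 0.120654·1.0318 + -0.002945·17.2850 = 0.0736  (Pfizer)
  w_4 = 0.120654·1.4092 + -0.002945·5.8053 = 0.1529  (Starbucks)
  w_5 = 0.120654·2.4589 + -0.002945·14.6854 = 0.2534  (Visa)
Σw_i=1.0000  μᵀw=0.1380
σ²=wᵀΣw=λ₁·μ_p+λ₂ = 0.120654·0.138 + -0.002945 = 0.013705 ≈ 0.0137

0.1529


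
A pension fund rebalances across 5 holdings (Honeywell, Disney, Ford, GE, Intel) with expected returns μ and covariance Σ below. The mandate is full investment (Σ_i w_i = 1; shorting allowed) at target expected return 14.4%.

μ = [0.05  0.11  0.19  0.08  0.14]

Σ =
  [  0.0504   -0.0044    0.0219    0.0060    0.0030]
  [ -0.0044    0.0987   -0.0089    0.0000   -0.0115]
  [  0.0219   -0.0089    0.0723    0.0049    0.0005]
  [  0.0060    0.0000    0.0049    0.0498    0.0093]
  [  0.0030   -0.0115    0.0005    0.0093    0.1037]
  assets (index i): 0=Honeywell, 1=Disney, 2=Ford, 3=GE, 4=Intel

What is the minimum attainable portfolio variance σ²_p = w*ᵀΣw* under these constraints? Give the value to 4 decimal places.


0.0213

x=Σ⁻¹μ = [-0.3192  1.5201  2.8273  1.1024  1.4154]
y=Σ⁻¹𝟙 = [14.2084  12.7350  9.9695  15.6712  9.1909]
a=μᵀx=0.974771  b=𝟙ᵀx=6.545891  c=𝟙ᵀy=61.774923  D=ac−b²=17.367719
λ₁=(c·0.144−b)/D = (61.774923·0.144−6.545891)/17.367719 = 0.135291
λ₂=(a−b·0.144)/D = (0.974771−6.545891·0.144)/17.367719 = 0.001852
w* = 0.135291·x + 0.001852·y:
  w_0 = 0.135291·-0.3192 + 0.001852·14.2084 = -0.0169  (Honeywell)
  w_1 = 0.135291·1.5201 + 0.001852·12.7350 = 0.2292  (Disney)
  w_2 = 0.135291·2.8273 + 0.001852·9.9695 = 0.4010  (Ford)
  w_3 = 0.135291·1.1024 + 0.001852·15.6712 = 0.1782  (GE)
  w_4 = 0.135291·1.4154 + 0.001852·9.1909 = 0.2085  (Intel)
Σw_i=1.0000  μᵀw=0.1440
σ²=wᵀΣw=λ₁·μ_p+λ₂ = 0.135291·0.144 + 0.001852 = 0.021334 ≈ 0.0213


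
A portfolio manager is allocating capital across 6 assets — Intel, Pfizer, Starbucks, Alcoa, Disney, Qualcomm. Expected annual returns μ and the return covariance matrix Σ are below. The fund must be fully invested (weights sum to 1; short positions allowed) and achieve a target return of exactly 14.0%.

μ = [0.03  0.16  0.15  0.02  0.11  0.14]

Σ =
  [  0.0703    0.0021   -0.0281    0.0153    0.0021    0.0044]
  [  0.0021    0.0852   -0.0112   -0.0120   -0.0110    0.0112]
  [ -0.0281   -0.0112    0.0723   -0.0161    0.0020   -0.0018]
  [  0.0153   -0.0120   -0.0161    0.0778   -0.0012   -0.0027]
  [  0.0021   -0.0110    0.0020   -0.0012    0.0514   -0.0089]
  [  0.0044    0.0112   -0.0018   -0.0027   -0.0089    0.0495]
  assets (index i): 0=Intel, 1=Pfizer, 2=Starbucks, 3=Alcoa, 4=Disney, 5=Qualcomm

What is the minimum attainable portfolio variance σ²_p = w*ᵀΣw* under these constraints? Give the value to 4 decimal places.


0.0136

u=Σ⁻¹μ = [1.0663  2.4437  3.1277  1.2191  3.0293  2.9055]
v=Σ⁻¹𝟙 = [18.6449  18.1375  27.9105  18.8865  25.5809  21.0854]
a=μᵀu=1.656501  b=𝟙ᵀu=13.791500  c=𝟙ᵀv=130.245650  D=ac−b²=25.546554
λ₁=(c·0.140−b)/D = (130.245650·0.140−13.791500)/25.546554 = 0.173914
λ₂=(a−b·0.140)/D = (1.656501−13.791500·0.140)/25.546554 = -0.010738
w* = 0.173914·u + -0.010738·v:
  w_0 = 0.173914·1.0663 + -0.010738·18.6449 = -0.0148  (Intel)
  w_1 = 0.173914·2.4437 + -0.010738·18.1375 = 0.2302  (Pfizer)
  w_2 = 0.173914·3.1277 + -0.010738·27.9105 = 0.2442  (Starbucks)
  w_3 = 0.173914·1.2191 + -0.010738·18.8865 = 0.0092  (Alcoa)
  w_4 = 0.173914·3.0293 + -0.010738·25.5809 = 0.2522  (Disney)
  w_5 = 0.173914·2.9055 + -0.010738·21.0854 = 0.2789  (Qualcomm)
Σw_i=1.0000  μᵀw=0.1400
σ²=wᵀΣw=λ₁·μ_p+λ₂ = 0.173914·0.140 + -0.010738 = 0.013610 ≈ 0.0136


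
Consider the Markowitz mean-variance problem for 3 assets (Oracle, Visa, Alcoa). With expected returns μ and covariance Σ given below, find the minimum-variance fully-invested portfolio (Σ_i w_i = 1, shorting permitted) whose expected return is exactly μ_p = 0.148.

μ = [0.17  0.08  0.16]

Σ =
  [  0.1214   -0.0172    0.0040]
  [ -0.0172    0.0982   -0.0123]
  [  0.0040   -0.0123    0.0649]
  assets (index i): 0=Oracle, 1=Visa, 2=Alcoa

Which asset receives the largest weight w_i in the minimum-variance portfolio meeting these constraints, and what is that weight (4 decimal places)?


Alcoa (0.5121)

g=Σ⁻¹μ = [1.5132  1.4103  2.6394]
h=Σ⁻¹𝟙 = [9.6538  14.0635  17.4787]
a=μᵀg=0.792359  b=𝟙ᵀg=5.562819  c=𝟙ᵀh=41.195995  D=ac−b²=1.697080
λ₁=(c·0.148−b)/D = (41.195995·0.148−5.562819)/1.697080 = 0.314769
λ₂=(a−b·0.148)/D = (0.792359−5.562819·0.148)/1.697080 = -0.018230
w* = 0.314769·g + -0.018230·h:
  w_0 = 0.314769·1.5132 + -0.018230·9.6538 = 0.3003  (Oracle)
  w_1 = 0.314769·1.4103 + -0.018230·14.0635 = 0.1875  (Visa)
  w_2 = 0.314769·2.6394 + -0.018230·17.4787 = 0.5121  (Alcoa)
Σw_i=1.0000  μᵀw=0.1480
σ²=wᵀΣw=λ₁·μ_p+λ₂ = 0.314769·0.148 + -0.018230 = 0.028356 ≈ 0.0284


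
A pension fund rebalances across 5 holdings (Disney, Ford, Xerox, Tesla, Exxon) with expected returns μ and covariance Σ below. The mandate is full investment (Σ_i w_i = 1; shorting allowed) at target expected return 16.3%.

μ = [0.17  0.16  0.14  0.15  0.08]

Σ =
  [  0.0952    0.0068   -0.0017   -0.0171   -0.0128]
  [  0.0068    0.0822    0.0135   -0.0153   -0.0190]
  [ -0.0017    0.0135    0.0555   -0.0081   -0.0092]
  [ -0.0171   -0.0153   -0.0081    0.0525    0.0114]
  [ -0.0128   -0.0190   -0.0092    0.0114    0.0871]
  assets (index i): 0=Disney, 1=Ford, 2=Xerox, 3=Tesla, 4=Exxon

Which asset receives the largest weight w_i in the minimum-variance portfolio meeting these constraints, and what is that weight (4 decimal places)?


Tesla (0.4476)

x=Σ⁻¹μ = [2.6924  2.4522  2.9332  4.5621  1.5618]
y=Σ⁻¹𝟙 = [17.1222  16.3622  21.4825  29.2310  16.0098]
a=μᵀx=2.069970  b=𝟙ᵀx=14.201715  c=𝟙ᵀy=100.207726  D=ac−b²=5.738248
λ₁=(c·0.163−b)/D = (100.207726·0.163−14.201715)/5.738248 = 0.371567
λ₂=(a−b·0.163)/D = (2.069970−14.201715·0.163)/5.738248 = -0.042680
w* = 0.371567·x + -0.042680·y:
  w_0 = 0.371567·2.6924 + -0.042680·17.1222 = 0.2696  (Disney)
  w_1 = 0.371567·2.4522 + -0.042680·16.3622 = 0.2128  (Ford)
  w_2 = 0.371567·2.9332 + -0.042680·21.4825 = 0.1730  (Xerox)
  w_3 = 0.371567·4.5621 + -0.042680·29.2310 = 0.4476  (Tesla)
  w_4 = 0.371567·1.5618 + -0.042680·16.0098 = -0.1030  (Exxon)
Σw_i=1.0000  μᵀw=0.1630
σ²=wᵀΣw=λ₁·μ_p+λ₂ = 0.371567·0.163 + -0.042680 = 0.017885 ≈ 0.0179


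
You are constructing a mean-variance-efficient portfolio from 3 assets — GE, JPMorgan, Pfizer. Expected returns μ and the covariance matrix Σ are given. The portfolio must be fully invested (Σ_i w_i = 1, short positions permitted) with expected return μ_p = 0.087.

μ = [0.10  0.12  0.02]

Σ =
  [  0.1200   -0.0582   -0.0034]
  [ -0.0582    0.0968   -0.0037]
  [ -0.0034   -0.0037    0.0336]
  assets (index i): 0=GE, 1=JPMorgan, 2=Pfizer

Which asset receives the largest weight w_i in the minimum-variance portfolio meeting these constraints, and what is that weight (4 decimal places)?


g=Σ⁻¹μ = [2.0970  2.5421  1.0874]
h=Σ⁻¹𝟙 = [21.1245  24.3532  34.5813]
a=μᵀg=0.536498  b=𝟙ᵀg=5.726461  c=𝟙ᵀh=80.058961  D=ac−b²=10.159105
λ₁=(c·0.087−b)/D = (80.058961·0.087−5.726461)/10.159105 = 0.121927
λ₂=(a−b·0.087)/D = (0.536498−5.726461·0.087)/10.159105 = 0.003770
w* = 0.121927·g + 0.003770·h:
  w_0 = 0.121927·2.0970 + 0.003770·21.1245 = 0.3353  (GE)
  w_1 = 0.121927·2.5421 + 0.003770·24.3532 = 0.4017  (JPMorgan)
  w_2 = 0.121927·1.0874 + 0.003770·34.5813 = 0.2629  (Pfizer)
Σw_i=1.0000  μᵀw=0.0870
σ²=wᵀΣw=λ₁·μ_p+λ₂ = 0.121927·0.087 + 0.003770 = 0.014377 ≈ 0.0144

JPMorgan (0.4017)


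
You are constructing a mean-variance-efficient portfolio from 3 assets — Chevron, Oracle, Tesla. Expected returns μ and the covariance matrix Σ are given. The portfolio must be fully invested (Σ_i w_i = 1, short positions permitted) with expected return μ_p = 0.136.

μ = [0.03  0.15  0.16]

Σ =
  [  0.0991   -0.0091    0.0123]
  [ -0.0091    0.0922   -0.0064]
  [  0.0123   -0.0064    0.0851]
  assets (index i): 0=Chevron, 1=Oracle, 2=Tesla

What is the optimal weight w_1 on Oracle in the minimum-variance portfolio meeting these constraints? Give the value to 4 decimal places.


0.4173

u=Σ⁻¹μ = [0.2207  1.7863  1.9826]
v=Σ⁻¹𝟙 = [9.8485  12.6007  11.2751]
a=μᵀu=0.591779  b=𝟙ᵀu=3.989565  c=𝟙ᵀv=33.724197  D=ac−b²=4.040638
λ₁=(c·0.136−b)/D = (33.724197·0.136−3.989565)/4.040638 = 0.147731
λ₂=(a−b·0.136)/D = (0.591779−3.989565·0.136)/4.040638 = 0.012176
w* = 0.147731·u + 0.012176·v:
  w_0 = 0.147731·0.2207 + 0.012176·9.8485 = 0.1525  (Chevron)
  w_1 = 0.147731·1.7863 + 0.012176·12.6007 = 0.4173  (Oracle)
  w_2 = 0.147731·1.9826 + 0.012176·11.2751 = 0.4302  (Tesla)
Σw_i=1.0000  μᵀw=0.1360
σ²=wᵀΣw=λ₁·μ_p+λ₂ = 0.147731·0.136 + 0.012176 = 0.032267 ≈ 0.0323


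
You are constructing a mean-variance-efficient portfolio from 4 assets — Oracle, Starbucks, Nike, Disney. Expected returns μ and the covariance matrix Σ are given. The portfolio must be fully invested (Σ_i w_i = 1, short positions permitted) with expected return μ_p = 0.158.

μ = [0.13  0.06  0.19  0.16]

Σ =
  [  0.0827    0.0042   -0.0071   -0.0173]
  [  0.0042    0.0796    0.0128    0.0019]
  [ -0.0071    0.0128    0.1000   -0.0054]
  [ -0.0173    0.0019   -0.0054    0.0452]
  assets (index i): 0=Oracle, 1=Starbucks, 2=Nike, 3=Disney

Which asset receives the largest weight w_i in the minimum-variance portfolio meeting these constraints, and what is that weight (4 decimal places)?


Disney (0.4835)

g=Σ⁻¹μ = [2.7892  0.1126  2.3473  4.8831]
h=Σ⁻¹𝟙 = [19.0252  8.9263  11.8523  30.4464]
a=μᵀg=1.596640  b=𝟙ᵀg=10.132226  c=𝟙ᵀh=70.250287  D=ac−b²=9.502396
λ₁=(c·0.158−b)/D = (70.250287·0.158−10.132226)/9.502396 = 0.101797
λ₂=(a−b·0.158)/D = (1.596640−10.132226·0.158)/9.502396 = -0.000447
w* = 0.101797·g + -0.000447·h:
  w_0 = 0.101797·2.7892 + -0.000447·19.0252 = 0.2754  (Oracle)
  w_1 = 0.101797·0.1126 + -0.000447·8.9263 = 0.0075  (Starbucks)
  w_2 = 0.101797·2.3473 + -0.000447·11.8523 = 0.2336  (Nike)
  w_3 = 0.101797·4.8831 + -0.000447·30.4464 = 0.4835  (Disney)
Σw_i=1.0000  μᵀw=0.1580
σ²=wᵀΣw=λ₁·μ_p+λ₂ = 0.101797·0.158 + -0.000447 = 0.015637 ≈ 0.0156


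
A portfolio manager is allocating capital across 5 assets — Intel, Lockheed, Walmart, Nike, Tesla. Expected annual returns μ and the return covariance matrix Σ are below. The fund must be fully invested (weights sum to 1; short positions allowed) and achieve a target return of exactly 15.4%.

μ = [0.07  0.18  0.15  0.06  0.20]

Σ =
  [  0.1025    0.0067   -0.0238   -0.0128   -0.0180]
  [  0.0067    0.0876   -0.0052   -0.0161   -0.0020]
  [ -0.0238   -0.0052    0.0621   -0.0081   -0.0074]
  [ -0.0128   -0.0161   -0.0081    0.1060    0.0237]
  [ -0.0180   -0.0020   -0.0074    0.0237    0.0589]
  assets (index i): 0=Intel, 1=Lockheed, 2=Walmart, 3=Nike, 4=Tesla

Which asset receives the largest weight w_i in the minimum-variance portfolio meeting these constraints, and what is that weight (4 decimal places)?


Tesla (0.3240)

p=Σ⁻¹μ = [2.3394  2.3159  4.1085  0.5079  4.5010]
q=Σ⁻¹𝟙 = [21.1748  14.1469  29.6244  11.2314  23.1320]
a=μᵀp=2.127558  b=𝟙ᵀp=13.772618  c=𝟙ᵀq=99.309480  D=ac−b²=21.601639
λ₁=(c·0.154−b)/D = (99.309480·0.154−13.772618)/21.601639 = 0.070413
λ₂=(a−b·0.154)/D = (2.127558−13.772618·0.154)/21.601639 = 0.000304
w* = 0.070413·p + 0.000304·q:
  w_0 = 0.070413·2.3394 + 0.000304·21.1748 = 0.1712  (Intel)
  w_1 = 0.070413·2.3159 + 0.000304·14.1469 = 0.1674  (Lockheed)
  w_2 = 0.070413·4.1085 + 0.000304·29.6244 = 0.2983  (Walmart)
  w_3 = 0.070413·0.5079 + 0.000304·11.2314 = 0.0392  (Nike)
  w_4 = 0.070413·4.5010 + 0.000304·23.1320 = 0.3240  (Tesla)
Σw_i=1.0000  μᵀw=0.1540
σ²=wᵀΣw=λ₁·μ_p+λ₂ = 0.070413·0.154 + 0.000304 = 0.011148 ≈ 0.0111


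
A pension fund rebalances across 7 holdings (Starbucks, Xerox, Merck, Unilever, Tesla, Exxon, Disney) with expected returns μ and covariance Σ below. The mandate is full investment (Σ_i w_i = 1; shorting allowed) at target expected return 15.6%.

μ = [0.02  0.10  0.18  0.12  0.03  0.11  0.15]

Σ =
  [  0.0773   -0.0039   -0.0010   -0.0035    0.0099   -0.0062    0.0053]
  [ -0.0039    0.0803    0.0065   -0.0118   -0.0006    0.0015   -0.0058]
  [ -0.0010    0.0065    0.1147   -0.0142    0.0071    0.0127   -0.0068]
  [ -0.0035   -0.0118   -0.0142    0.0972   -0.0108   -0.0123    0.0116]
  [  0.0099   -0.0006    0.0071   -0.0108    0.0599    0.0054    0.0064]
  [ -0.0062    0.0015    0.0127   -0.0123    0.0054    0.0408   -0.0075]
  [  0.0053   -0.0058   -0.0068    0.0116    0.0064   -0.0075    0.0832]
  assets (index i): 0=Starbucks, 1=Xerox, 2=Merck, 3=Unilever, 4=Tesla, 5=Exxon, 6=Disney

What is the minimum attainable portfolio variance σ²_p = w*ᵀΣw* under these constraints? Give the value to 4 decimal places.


0.0221

x=Σ⁻¹μ = [0.5425  1.5070  1.4778  1.8221  0.0777  3.1735  2.0202]
y=Σ⁻¹𝟙 = [14.5262  15.5837  6.7386  17.4539  12.8280  29.8163  11.9985]
a=μᵀx=1.300649  b=𝟙ᵀx=10.620732  c=𝟙ᵀy=108.945332  D=ac−b²=28.899725
λ₁=(c·0.156−b)/D = (108.945332·0.156−10.620732)/28.899725 = 0.220581
λ₂=(a−b·0.156)/D = (1.300649−10.620732·0.156)/28.899725 = -0.012325
w* = 0.220581·x + -0.012325·y:
  w_0 = 0.220581·0.5425 + -0.012325·14.5262 = -0.0594  (Starbucks)
  w_1 = 0.220581·1.5070 + -0.012325·15.5837 = 0.1404  (Xerox)
  w_2 = 0.220581·1.4778 + -0.012325·6.7386 = 0.2429  (Merck)
  w_3 = 0.220581·1.8221 + -0.012325·17.4539 = 0.1868  (Unilever)
  w_4 = 0.220581·0.0777 + -0.012325·12.8280 = -0.1410  (Tesla)
  w_5 = 0.220581·3.1735 + -0.012325·29.8163 = 0.3325  (Exxon)
  w_6 = 0.220581·2.0202 + -0.012325·11.9985 = 0.2977  (Disney)
Σw_i=1.0000  μᵀw=0.1560
σ²=wᵀΣw=λ₁·μ_p+λ₂ = 0.220581·0.156 + -0.012325 = 0.022086 ≈ 0.0221


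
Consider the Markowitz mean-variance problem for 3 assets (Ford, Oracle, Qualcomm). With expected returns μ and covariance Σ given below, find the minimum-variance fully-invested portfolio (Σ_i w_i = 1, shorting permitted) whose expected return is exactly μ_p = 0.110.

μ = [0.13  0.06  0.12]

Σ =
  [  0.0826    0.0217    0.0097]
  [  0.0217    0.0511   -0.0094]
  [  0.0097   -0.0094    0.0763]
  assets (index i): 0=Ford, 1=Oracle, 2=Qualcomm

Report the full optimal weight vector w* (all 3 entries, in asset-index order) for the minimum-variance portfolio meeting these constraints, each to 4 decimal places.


u=Σ⁻¹μ = [1.1353  0.9769  1.5488]
v=Σ⁻¹𝟙 = [5.0509  20.1746  14.9495]
a=μᵀu=0.392060  b=𝟙ᵀu=3.661029  c=𝟙ᵀv=40.174967  D=ac−b²=2.347858
λ₁=(c·0.110−b)/D = (40.174967·0.110−3.661029)/2.347858 = 0.322940
λ₂=(a−b·0.110)/D = (0.392060−3.661029·0.110)/2.347858 = -0.004537
w* = 0.322940·u + -0.004537·v:
  w_0 = 0.322940·1.1353 + -0.004537·5.0509 = 0.3437  (Ford)
  w_1 = 0.322940·0.9769 + -0.004537·20.1746 = 0.2240  (Oracle)
  w_2 = 0.322940·1.5488 + -0.004537·14.9495 = 0.4323  (Qualcomm)
Σw_i=1.0000  μᵀw=0.1100
σ²=wᵀΣw=λ₁·μ_p+λ₂ = 0.322940·0.110 + -0.004537 = 0.030986 ≈ 0.0310

0.3437  0.2240  0.4323


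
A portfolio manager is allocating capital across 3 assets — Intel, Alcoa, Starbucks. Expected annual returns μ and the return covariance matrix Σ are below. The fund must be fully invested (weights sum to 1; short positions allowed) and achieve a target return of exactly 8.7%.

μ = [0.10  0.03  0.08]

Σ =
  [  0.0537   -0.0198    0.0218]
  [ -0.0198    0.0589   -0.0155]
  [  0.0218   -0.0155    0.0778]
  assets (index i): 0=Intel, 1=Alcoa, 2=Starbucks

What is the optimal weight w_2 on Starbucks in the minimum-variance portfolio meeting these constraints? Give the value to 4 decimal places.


x=Σ⁻¹μ = [2.0851  1.4005  0.7231]
y=Σ⁻¹𝟙 = [24.2875  28.2133  11.6689]
a=μᵀx=0.308367  b=𝟙ᵀx=4.208661  c=𝟙ᵀy=64.169659  D=ac−b²=2.074996
λ₁=(c·0.087−b)/D = (64.169659·0.087−4.208661)/2.074996 = 0.662218
λ₂=(a−b·0.087)/D = (0.308367−4.208661·0.087)/2.074996 = -0.027849
w* = 0.662218·x + -0.027849·y:
  w_0 = 0.662218·2.0851 + -0.027849·24.2875 = 0.7044  (Intel)
  w_1 = 0.662218·1.4005 + -0.027849·28.2133 = 0.1418  (Alcoa)
  w_2 = 0.662218·0.7231 + -0.027849·11.6689 = 0.1539  (Starbucks)
Σw_i=1.0000  μᵀw=0.0870
σ²=wᵀΣw=λ₁·μ_p+λ₂ = 0.662218·0.087 + -0.027849 = 0.029764 ≈ 0.0298

0.1539


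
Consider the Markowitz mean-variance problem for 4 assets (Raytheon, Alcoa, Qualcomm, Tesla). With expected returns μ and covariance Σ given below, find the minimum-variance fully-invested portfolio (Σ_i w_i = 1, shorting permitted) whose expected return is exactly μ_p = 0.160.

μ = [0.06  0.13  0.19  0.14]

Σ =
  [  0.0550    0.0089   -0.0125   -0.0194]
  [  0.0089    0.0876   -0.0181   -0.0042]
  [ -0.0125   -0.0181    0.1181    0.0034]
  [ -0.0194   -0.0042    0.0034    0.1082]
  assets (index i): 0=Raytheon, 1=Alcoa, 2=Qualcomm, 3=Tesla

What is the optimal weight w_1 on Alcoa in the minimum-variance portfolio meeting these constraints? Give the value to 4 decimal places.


x=Σ⁻¹μ = [1.8367  1.7953  2.0315  1.6291]
y=Σ⁻¹𝟙 = [23.8349  12.2229  12.4719  13.5982]
a=μᵀx=0.957632  b=𝟙ᵀx=7.292493  c=𝟙ᵀy=62.127994  D=ac−b²=6.315289
λ₁=(c·0.160−b)/D = (62.127994·0.160−7.292493)/6.315289 = 0.419298
λ₂=(a−b·0.160)/D = (0.957632−7.292493·0.160)/6.315289 = -0.033121
w* = 0.419298·x + -0.033121·y:
  w_0 = 0.419298·1.8367 + -0.033121·23.8349 = -0.0193  (Raytheon)
  w_1 = 0.419298·1.7953 + -0.033121·12.2229 = 0.3479  (Alcoa)
  w_2 = 0.419298·2.0315 + -0.033121·12.4719 = 0.4387  (Qualcomm)
  w_3 = 0.419298·1.6291 + -0.033121·13.5982 = 0.2327  (Tesla)
Σw_i=1.0000  μᵀw=0.1600
σ²=wᵀΣw=λ₁·μ_p+λ₂ = 0.419298·0.160 + -0.033121 = 0.033967 ≈ 0.0340

0.3479


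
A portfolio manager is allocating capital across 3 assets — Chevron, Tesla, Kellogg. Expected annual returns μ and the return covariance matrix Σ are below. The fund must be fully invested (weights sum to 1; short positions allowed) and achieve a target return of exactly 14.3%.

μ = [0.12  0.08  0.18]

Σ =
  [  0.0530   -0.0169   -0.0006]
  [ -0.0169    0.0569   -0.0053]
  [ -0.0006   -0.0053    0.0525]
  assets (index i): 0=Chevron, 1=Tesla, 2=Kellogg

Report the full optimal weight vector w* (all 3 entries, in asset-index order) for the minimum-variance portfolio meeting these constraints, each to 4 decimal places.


0.2968  0.1919  0.5113

g=Σ⁻¹μ = [3.1656  2.6942  3.7367]
h=Σ⁻¹𝟙 = [28.0377  27.9693  22.1916]
a=μᵀg=1.268021  b=𝟙ᵀg=9.596552  c=𝟙ᵀh=78.198549  D=ac−b²=7.063573
λ₁=(c·0.143−b)/D = (78.198549·0.143−9.596552)/7.063573 = 0.224510
λ₂=(a−b·0.143)/D = (1.268021−9.596552·0.143)/7.063573 = -0.014764
w* = 0.224510·g + -0.014764·h:
  w_0 = 0.224510·3.1656 + -0.014764·28.0377 = 0.2968  (Chevron)
  w_1 = 0.224510·2.6942 + -0.014764·27.9693 = 0.1919  (Tesla)
  w_2 = 0.224510·3.7367 + -0.014764·22.1916 = 0.5113  (Kellogg)
Σw_i=1.0000  μᵀw=0.1430
σ²=wᵀΣw=λ₁·μ_p+λ₂ = 0.224510·0.143 + -0.014764 = 0.017341 ≈ 0.0173


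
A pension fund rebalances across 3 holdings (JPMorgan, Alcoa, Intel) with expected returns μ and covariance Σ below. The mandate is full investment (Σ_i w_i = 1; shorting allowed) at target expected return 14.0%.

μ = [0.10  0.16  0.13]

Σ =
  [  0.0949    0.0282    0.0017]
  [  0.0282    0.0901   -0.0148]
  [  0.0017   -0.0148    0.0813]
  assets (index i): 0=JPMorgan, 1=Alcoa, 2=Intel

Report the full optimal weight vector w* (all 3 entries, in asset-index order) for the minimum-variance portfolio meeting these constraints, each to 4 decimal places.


0.1096  0.4429  0.4475

x=Σ⁻¹μ = [0.4368  1.9588  1.9465]
y=Σ⁻¹𝟙 = [6.9367  11.2611  14.2051]
a=μᵀx=0.610133  b=𝟙ᵀx=4.342093  c=𝟙ᵀy=32.402778  D=ac−b²=0.916229
λ₁=(c·0.140−b)/D = (32.402778·0.140−4.342093)/0.916229 = 0.212061
λ₂=(a−b·0.140)/D = (0.610133−4.342093·0.140)/0.916229 = 0.002445
w* = 0.212061·x + 0.002445·y:
  w_0 = 0.212061·0.4368 + 0.002445·6.9367 = 0.1096  (JPMorgan)
  w_1 = 0.212061·1.9588 + 0.002445·11.2611 = 0.4429  (Alcoa)
  w_2 = 0.212061·1.9465 + 0.002445·14.2051 = 0.4475  (Intel)
Σw_i=1.0000  μᵀw=0.1400
σ²=wᵀΣw=λ₁·μ_p+λ₂ = 0.212061·0.140 + 0.002445 = 0.032133 ≈ 0.0321


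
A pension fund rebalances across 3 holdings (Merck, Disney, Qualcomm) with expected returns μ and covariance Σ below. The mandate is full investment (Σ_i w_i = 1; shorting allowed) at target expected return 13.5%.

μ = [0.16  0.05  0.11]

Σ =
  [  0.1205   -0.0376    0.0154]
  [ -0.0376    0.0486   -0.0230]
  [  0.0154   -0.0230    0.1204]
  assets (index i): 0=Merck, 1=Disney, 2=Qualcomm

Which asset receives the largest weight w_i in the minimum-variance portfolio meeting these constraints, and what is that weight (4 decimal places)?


Merck (0.6603)

p=Σ⁻¹μ = [2.2068  3.3365  1.2687]
q=Σ⁻¹𝟙 = [19.7670  42.4400  13.8846]
a=μᵀp=0.659469  b=𝟙ᵀp=6.812027  c=𝟙ᵀq=76.091629  D=ac−b²=3.776392
λ₁=(c·0.135−b)/D = (76.091629·0.135−6.812027)/3.776392 = 0.916309
λ₂=(a−b·0.135)/D = (0.659469−6.812027·0.135)/3.776392 = -0.068890
w* = 0.916309·p + -0.068890·q:
  w_0 = 0.916309·2.2068 + -0.068890·19.7670 = 0.6603  (Merck)
  w_1 = 0.916309·3.3365 + -0.068890·42.4400 = 0.1336  (Disney)
  w_2 = 0.916309·1.2687 + -0.068890·13.8846 = 0.2060  (Qualcomm)
Σw_i=1.0000  μᵀw=0.1350
σ²=wᵀΣw=λ₁·μ_p+λ₂ = 0.916309·0.135 + -0.068890 = 0.054812 ≈ 0.0548


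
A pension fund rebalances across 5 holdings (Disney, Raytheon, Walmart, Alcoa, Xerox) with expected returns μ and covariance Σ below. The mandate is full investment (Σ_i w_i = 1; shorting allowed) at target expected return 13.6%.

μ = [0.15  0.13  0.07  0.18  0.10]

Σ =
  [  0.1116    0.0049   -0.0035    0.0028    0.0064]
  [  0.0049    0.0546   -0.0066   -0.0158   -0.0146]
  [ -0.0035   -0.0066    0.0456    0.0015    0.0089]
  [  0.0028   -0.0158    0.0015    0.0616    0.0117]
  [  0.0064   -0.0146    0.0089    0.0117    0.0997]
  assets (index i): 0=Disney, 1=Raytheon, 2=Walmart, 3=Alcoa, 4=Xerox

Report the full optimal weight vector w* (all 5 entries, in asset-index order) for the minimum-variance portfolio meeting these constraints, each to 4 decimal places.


0.0973  0.3369  0.1631  0.3241  0.0787

u=Σ⁻¹μ = [1.0936  3.7997  1.8747  3.6312  0.8958]
v=Σ⁻¹𝟙 = [7.3869  29.1244  24.2266  21.0328  9.1900]
a=μᵀu=1.532421  b=𝟙ᵀu=11.294966  c=𝟙ᵀv=90.960668  D=ac−b²=11.813800
λ₁=(c·0.136−b)/D = (90.960668·0.136−11.294966)/11.813800 = 0.091053
λ₂=(a−b·0.136)/D = (1.532421−11.294966·0.136)/11.813800 = -0.000313
w* = 0.091053·u + -0.000313·v:
  w_0 = 0.091053·1.0936 + -0.000313·7.3869 = 0.0973  (Disney)
  w_1 = 0.091053·3.7997 + -0.000313·29.1244 = 0.3369  (Raytheon)
  w_2 = 0.091053·1.8747 + -0.000313·24.2266 = 0.1631  (Walmart)
  w_3 = 0.091053·3.6312 + -0.000313·21.0328 = 0.3241  (Alcoa)
  w_4 = 0.091053·0.8958 + -0.000313·9.1900 = 0.0787  (Xerox)
Σw_i=1.0000  μᵀw=0.1360
σ²=wᵀΣw=λ₁·μ_p+λ₂ = 0.091053·0.136 + -0.000313 = 0.012071 ≈ 0.0121


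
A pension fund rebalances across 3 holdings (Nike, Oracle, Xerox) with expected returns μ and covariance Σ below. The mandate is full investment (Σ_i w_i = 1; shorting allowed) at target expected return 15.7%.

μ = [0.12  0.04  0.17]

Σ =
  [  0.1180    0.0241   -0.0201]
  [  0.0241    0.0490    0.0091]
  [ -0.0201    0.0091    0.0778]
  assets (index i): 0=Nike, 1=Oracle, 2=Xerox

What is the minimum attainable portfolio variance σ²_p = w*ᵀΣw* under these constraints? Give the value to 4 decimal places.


u=Σ⁻¹μ = [1.5560  -0.4390  2.6384]
v=Σ⁻¹𝟙 = [7.8514  14.0888  13.2340]
a=μᵀu=0.617701  b=𝟙ᵀu=3.755496  c=𝟙ᵀv=35.174193  D=ac−b²=7.623374
λ₁=(c·0.157−b)/D = (35.174193·0.157−3.755496)/7.623374 = 0.231768
λ₂=(a−b·0.157)/D = (0.617701−3.755496·0.157)/7.623374 = 0.003684
w* = 0.231768·u + 0.003684·v:
  w_0 = 0.231768·1.5560 + 0.003684·7.8514 = 0.3896  (Nike)
  w_1 = 0.231768·-0.4390 + 0.003684·14.0888 = -0.0498  (Oracle)
  w_2 = 0.231768·2.6384 + 0.003684·13.2340 = 0.6603  (Xerox)
Σw_i=1.0000  μᵀw=0.1570
σ²=wᵀΣw=λ₁·μ_p+λ₂ = 0.231768·0.157 + 0.003684 = 0.040072 ≈ 0.0401

0.0401


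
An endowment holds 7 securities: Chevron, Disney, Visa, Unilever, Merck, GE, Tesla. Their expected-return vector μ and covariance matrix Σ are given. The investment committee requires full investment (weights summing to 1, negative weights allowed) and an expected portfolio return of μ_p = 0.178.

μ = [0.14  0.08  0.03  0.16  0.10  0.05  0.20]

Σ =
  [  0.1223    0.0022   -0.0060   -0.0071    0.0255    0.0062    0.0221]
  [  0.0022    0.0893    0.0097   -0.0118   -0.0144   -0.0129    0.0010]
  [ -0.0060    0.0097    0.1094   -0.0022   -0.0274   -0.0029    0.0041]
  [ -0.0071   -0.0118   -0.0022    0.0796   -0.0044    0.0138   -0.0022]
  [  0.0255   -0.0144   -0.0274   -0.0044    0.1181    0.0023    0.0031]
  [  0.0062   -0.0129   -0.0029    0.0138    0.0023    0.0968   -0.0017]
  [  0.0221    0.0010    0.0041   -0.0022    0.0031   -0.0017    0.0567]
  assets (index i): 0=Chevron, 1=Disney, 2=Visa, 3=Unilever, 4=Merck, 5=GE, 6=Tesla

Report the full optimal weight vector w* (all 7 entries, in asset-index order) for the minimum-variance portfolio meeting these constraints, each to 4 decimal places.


u=Σ⁻¹μ = [0.4429  1.3314  0.3594  2.3386  0.9886  0.3784  3.3533]
v=Σ⁻¹𝟙 = [3.4699  15.1278  11.0007  14.7196  12.0566  10.3402  15.4439]
a=μᵀu=1.341911  b=𝟙ᵀu=9.192613  c=𝟙ᵀv=82.158685  D=ac−b²=25.745521
λ₁=(c·0.178−b)/D = (82.158685·0.178−9.192613)/25.745521 = 0.210974
λ₂=(a−b·0.178)/D = (1.341911−9.192613·0.178)/25.745521 = -0.011434
w* = 0.210974·u + -0.011434·v:
  w_0 = 0.210974·0.4429 + -0.011434·3.4699 = 0.0538  (Chevron)
  w_1 = 0.210974·1.3314 + -0.011434·15.1278 = 0.1079  (Disney)
  w_2 = 0.210974·0.3594 + -0.011434·11.0007 = -0.0499  (Visa)
  w_3 = 0.210974·2.3386 + -0.011434·14.7196 = 0.3251  (Unilever)
  w_4 = 0.210974·0.9886 + -0.011434·12.0566 = 0.0707  (Merck)
  w_5 = 0.210974·0.3784 + -0.011434·10.3402 = -0.0384  (GE)
  w_6 = 0.210974·3.3533 + -0.011434·15.4439 = 0.5309  (Tesla)
Σw_i=1.0000  μᵀw=0.1780
σ²=wᵀΣw=λ₁·μ_p+λ₂ = 0.210974·0.178 + -0.011434 = 0.026119 ≈ 0.0261

0.0538  0.1079  -0.0499  0.3251  0.0707  -0.0384  0.5309
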